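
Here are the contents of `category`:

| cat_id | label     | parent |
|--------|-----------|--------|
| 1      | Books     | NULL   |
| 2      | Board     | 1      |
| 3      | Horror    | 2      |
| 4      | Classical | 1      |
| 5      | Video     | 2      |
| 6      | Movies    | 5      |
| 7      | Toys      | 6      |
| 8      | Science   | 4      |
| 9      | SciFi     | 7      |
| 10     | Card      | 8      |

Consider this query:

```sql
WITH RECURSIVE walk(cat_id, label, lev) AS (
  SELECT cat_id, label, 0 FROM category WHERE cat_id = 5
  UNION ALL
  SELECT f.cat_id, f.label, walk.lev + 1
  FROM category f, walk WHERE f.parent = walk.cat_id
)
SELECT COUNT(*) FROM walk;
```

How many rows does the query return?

4

Base: cat_id=5 (Video) at lev 0.
Iteration 1: rows with parent in {5} -> Movies (id 6, lev 1).
Iteration 2: rows with parent in {6} -> Toys (id 7, lev 2).
Iteration 3: rows with parent in {7} -> SciFi (id 9, lev 3).
Iteration 4: no rows with parent in {9}; recursion stops.
Total rows emitted: 4.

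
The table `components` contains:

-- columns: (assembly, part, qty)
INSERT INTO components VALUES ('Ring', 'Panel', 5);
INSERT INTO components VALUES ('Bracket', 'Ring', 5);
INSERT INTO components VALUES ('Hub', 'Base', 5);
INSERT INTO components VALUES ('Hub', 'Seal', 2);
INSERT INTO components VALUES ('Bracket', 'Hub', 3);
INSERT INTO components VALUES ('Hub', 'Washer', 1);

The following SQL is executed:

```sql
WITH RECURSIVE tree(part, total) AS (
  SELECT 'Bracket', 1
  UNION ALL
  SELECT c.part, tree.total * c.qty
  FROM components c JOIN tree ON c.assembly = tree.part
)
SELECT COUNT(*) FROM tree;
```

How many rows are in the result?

7

Base: (Bracket, total=1).
Iteration 1: components of {Bracket} -> Hub = 1*3 = 3, Ring = 1*5 = 5.
Iteration 2: components of {Hub,Ring} -> Base = 3*5 = 15, Panel = 5*5 = 25, Seal = 3*2 = 6, Washer = 3*1 = 3.
Iteration 3: no further components; recursion stops.
Total rows emitted: 7.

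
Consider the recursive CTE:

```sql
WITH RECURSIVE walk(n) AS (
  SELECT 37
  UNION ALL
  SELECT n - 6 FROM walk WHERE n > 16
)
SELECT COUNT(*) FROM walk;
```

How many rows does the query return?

5

Base: n=37.
Iteration 1: 37 > 16 holds -> n = 37 - 6 = 31.
Iteration 2: 31 > 16 holds -> n = 31 - 6 = 25.
Iteration 3: 25 > 16 holds -> n = 25 - 6 = 19.
Iteration 4: 19 > 16 holds -> n = 19 - 6 = 13.
Iteration 5: 13 > 16 fails; recursion stops.
Total rows emitted: 5.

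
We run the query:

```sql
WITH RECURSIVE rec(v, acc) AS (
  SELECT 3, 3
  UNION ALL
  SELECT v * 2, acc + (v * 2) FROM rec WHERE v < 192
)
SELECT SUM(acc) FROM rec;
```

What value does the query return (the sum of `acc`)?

Base: v=3, acc=3.
Iteration 1: 3 < 192 holds -> v = 3 * 2 = 6, acc = 3 + 6 = 9.
Iteration 2: 6 < 192 holds -> v = 6 * 2 = 12, acc = 9 + 12 = 21.
Iteration 3: 12 < 192 holds -> v = 12 * 2 = 24, acc = 21 + 24 = 45.
Iteration 4: 24 < 192 holds -> v = 24 * 2 = 48, acc = 45 + 48 = 93.
Iteration 5: 48 < 192 holds -> v = 48 * 2 = 96, acc = 93 + 96 = 189.
Iteration 6: 96 < 192 holds -> v = 96 * 2 = 192, acc = 189 + 192 = 381.
Iteration 7: 192 < 192 fails; recursion stops.
SUM(acc) = 3 + 9 + 21 + 45 + 93 + 189 + 381 = 741.

741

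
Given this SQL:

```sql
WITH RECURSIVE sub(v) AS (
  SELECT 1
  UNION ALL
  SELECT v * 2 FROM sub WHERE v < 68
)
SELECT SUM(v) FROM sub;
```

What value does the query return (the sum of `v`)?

255

Base: v=1.
Iteration 1: 1 < 68 holds -> v = 1 * 2 = 2.
Iteration 2: 2 < 68 holds -> v = 2 * 2 = 4.
Iteration 3: 4 < 68 holds -> v = 4 * 2 = 8.
Iteration 4: 8 < 68 holds -> v = 8 * 2 = 16.
Iteration 5: 16 < 68 holds -> v = 16 * 2 = 32.
Iteration 6: 32 < 68 holds -> v = 32 * 2 = 64.
Iteration 7: 64 < 68 holds -> v = 64 * 2 = 128.
Iteration 8: 128 < 68 fails; recursion stops.
SUM(v) = 1 + 2 + 4 + 8 + 16 + 32 + 64 + 128 = 255.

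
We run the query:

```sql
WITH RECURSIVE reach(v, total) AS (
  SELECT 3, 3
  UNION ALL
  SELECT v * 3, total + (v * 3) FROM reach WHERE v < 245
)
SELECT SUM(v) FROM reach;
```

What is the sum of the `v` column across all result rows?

1092

Base: v=3, total=3.
Iteration 1: 3 < 245 holds -> v = 3 * 3 = 9, total = 3 + 9 = 12.
Iteration 2: 9 < 245 holds -> v = 9 * 3 = 27, total = 12 + 27 = 39.
Iteration 3: 27 < 245 holds -> v = 27 * 3 = 81, total = 39 + 81 = 120.
Iteration 4: 81 < 245 holds -> v = 81 * 3 = 243, total = 120 + 243 = 363.
Iteration 5: 243 < 245 holds -> v = 243 * 3 = 729, total = 363 + 729 = 1092.
Iteration 6: 729 < 245 fails; recursion stops.
SUM(v) = 3 + 9 + 27 + 81 + 243 + 729 = 1092.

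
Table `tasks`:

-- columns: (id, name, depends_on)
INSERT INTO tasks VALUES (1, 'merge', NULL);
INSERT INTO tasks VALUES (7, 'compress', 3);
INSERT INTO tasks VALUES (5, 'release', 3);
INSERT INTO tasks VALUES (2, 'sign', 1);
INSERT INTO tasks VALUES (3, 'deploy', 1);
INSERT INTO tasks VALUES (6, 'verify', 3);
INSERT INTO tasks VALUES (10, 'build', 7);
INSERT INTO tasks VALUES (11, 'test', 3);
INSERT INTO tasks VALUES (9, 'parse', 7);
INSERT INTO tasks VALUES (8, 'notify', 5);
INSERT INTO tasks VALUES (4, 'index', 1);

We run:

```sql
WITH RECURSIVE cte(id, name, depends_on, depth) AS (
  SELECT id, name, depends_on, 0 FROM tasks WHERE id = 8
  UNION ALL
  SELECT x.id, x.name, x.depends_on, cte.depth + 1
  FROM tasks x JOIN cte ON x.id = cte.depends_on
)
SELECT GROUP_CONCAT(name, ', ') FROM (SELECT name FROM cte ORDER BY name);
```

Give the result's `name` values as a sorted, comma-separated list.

deploy, merge, notify, release

Base: id=8 (notify), depends_on=5, depth 0.
Iteration 1: join on id=5 -> release (id 5, depends_on=3, depth 1).
Iteration 2: join on id=3 -> deploy (id 3, depends_on=1, depth 2).
Iteration 3: join on id=1 -> merge (id 1, depends_on=NULL, depth 3).
Iteration 4: depends_on is NULL; no match; recursion stops.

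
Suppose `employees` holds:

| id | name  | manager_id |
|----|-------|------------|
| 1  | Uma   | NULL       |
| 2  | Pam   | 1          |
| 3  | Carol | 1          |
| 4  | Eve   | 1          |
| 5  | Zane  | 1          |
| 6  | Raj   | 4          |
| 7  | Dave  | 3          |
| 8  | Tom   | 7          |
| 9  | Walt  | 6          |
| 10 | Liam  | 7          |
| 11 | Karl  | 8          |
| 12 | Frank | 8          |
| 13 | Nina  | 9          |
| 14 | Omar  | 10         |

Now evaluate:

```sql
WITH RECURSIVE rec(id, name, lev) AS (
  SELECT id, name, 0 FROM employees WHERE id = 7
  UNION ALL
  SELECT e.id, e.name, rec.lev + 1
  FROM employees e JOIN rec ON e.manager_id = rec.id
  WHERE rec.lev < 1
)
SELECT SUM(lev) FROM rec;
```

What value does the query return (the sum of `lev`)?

Base: id=7 (Dave) at lev 0.
Iteration 1: rows with manager_id in {7} -> Tom (id 8, lev 1), Liam (id 10, lev 1).
Iteration 2: lev < 1 fails for all current rows; recursion stops.
SUM(lev) = 0 + 1 + 1 = 2.

2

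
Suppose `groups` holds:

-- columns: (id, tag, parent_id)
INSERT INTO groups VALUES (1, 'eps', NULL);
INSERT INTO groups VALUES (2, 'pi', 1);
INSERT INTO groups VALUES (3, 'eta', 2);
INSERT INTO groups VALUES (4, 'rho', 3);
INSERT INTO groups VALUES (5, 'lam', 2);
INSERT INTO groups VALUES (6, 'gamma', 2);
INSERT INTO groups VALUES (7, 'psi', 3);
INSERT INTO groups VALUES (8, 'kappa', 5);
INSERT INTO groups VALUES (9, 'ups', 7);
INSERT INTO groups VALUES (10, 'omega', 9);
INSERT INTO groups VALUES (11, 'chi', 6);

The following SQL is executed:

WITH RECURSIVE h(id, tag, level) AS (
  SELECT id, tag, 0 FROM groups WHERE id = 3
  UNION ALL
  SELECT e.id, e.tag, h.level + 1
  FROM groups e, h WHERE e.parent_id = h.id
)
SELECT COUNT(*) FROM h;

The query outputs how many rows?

5

Base: id=3 (eta) at level 0.
Iteration 1: rows with parent_id in {3} -> rho (id 4, level 1), psi (id 7, level 1).
Iteration 2: rows with parent_id in {4,7} -> ups (id 9, level 2).
Iteration 3: rows with parent_id in {9} -> omega (id 10, level 3).
Iteration 4: no rows with parent_id in {10}; recursion stops.
Total rows emitted: 5.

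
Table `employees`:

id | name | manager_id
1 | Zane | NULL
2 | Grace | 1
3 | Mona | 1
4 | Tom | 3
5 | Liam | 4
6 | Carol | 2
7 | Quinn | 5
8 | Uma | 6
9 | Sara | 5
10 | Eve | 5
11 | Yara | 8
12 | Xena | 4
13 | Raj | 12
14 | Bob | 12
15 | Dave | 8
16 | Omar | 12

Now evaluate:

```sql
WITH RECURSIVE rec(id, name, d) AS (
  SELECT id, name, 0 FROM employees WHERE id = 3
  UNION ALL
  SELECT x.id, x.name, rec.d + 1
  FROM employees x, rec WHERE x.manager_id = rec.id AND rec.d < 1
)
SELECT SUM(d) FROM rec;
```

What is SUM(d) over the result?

Base: id=3 (Mona) at d 0.
Iteration 1: rows with manager_id in {3} -> Tom (id 4, d 1).
Iteration 2: d < 1 fails for all current rows; recursion stops.
SUM(d) = 0 + 1 = 1.

1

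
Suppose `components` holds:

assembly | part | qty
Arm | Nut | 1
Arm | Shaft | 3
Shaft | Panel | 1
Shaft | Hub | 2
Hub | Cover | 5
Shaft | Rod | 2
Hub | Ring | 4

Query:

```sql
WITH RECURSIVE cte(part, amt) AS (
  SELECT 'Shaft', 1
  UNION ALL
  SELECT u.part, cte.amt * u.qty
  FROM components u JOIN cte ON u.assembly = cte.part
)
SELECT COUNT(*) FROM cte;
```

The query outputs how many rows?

Base: (Shaft, amt=1).
Iteration 1: components of {Shaft} -> Hub = 1*2 = 2, Panel = 1*1 = 1, Rod = 1*2 = 2.
Iteration 2: components of {Hub,Panel,Rod} -> Cover = 2*5 = 10, Ring = 2*4 = 8.
Iteration 3: no further components; recursion stops.
Total rows emitted: 6.

6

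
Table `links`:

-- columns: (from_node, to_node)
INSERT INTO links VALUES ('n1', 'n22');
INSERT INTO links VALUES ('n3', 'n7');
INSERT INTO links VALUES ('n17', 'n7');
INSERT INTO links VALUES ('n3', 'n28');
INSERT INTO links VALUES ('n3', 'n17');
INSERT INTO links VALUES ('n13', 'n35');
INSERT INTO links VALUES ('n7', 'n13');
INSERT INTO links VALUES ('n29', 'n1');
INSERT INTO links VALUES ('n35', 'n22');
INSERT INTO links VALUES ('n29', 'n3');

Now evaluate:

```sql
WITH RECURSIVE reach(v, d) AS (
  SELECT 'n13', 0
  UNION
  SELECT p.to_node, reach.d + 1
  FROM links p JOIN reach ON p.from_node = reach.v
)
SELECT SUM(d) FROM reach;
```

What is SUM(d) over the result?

Base: (n13, d=0).
Iteration 1: edges from {n13} -> (n35, d=1).
Iteration 2: edges from {n35} -> (n22, d=2).
Iteration 3: no outgoing edges from {n22}; recursion stops.
SUM(d) = 0 + 1 + 2 = 3.

3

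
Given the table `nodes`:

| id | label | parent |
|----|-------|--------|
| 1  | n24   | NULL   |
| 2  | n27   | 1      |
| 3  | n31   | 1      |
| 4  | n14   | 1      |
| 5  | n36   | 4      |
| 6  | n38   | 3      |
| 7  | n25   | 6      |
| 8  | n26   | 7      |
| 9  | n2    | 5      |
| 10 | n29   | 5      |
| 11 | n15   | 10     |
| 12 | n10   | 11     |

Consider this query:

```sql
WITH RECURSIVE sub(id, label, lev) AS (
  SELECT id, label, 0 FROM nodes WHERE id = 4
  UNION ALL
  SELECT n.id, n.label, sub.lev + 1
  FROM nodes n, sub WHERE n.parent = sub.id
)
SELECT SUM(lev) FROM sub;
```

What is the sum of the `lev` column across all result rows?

12

Base: id=4 (n14) at lev 0.
Iteration 1: rows with parent in {4} -> n36 (id 5, lev 1).
Iteration 2: rows with parent in {5} -> n2 (id 9, lev 2), n29 (id 10, lev 2).
Iteration 3: rows with parent in {9,10} -> n15 (id 11, lev 3).
Iteration 4: rows with parent in {11} -> n10 (id 12, lev 4).
Iteration 5: no rows with parent in {12}; recursion stops.
SUM(lev) = 0 + 1 + 2 + 2 + 3 + 4 = 12.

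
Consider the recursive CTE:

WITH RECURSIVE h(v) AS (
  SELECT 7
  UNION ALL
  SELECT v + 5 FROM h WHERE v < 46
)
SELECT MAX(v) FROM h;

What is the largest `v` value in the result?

Base: v=7.
Iteration 1: 7 < 46 holds -> v = 7 + 5 = 12.
Iteration 2: 12 < 46 holds -> v = 12 + 5 = 17.
Iteration 3: 17 < 46 holds -> v = 17 + 5 = 22.
Iteration 4: 22 < 46 holds -> v = 22 + 5 = 27.
Iteration 5: 27 < 46 holds -> v = 27 + 5 = 32.
Iteration 6: 32 < 46 holds -> v = 32 + 5 = 37.
Iteration 7: 37 < 46 holds -> v = 37 + 5 = 42.
Iteration 8: 42 < 46 holds -> v = 42 + 5 = 47.
Iteration 9: 47 < 46 fails; recursion stops.
v values: 7, 12, 17, 22, 27, 32, 37, 42, 47; the maximum is 47.

47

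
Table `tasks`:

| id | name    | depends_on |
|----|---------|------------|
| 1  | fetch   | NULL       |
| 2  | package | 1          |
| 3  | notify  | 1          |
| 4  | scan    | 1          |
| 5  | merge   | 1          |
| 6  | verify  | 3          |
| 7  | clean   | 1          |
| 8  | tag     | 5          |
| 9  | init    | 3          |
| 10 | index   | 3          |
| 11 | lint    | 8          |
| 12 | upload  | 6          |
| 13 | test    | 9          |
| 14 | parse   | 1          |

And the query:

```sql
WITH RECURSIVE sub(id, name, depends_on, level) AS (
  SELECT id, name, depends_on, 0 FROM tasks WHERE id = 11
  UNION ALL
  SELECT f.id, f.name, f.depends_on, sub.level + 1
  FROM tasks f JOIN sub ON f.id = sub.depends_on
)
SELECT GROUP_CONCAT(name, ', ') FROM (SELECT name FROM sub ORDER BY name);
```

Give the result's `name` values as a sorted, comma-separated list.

fetch, lint, merge, tag

Base: id=11 (lint), depends_on=8, level 0.
Iteration 1: join on id=8 -> tag (id 8, depends_on=5, level 1).
Iteration 2: join on id=5 -> merge (id 5, depends_on=1, level 2).
Iteration 3: join on id=1 -> fetch (id 1, depends_on=NULL, level 3).
Iteration 4: depends_on is NULL; no match; recursion stops.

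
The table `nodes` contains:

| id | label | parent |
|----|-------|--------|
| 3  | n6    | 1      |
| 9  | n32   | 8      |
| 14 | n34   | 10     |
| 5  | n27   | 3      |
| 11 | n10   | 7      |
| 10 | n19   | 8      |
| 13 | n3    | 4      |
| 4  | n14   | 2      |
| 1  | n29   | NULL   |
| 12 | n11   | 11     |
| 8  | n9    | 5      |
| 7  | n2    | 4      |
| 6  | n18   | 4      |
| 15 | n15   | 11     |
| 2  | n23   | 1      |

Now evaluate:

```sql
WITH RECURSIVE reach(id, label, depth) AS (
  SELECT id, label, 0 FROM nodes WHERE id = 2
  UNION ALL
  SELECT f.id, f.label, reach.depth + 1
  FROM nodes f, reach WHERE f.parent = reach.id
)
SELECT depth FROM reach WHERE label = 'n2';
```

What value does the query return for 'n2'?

Base: id=2 (n23) at depth 0.
Iteration 1: rows with parent in {2} -> n14 (id 4, depth 1).
Iteration 2: rows with parent in {4} -> n18 (id 6, depth 2), n2 (id 7, depth 2), n3 (id 13, depth 2).
Iteration 3: rows with parent in {6,7,13} -> n10 (id 11, depth 3).
Iteration 4: rows with parent in {11} -> n11 (id 12, depth 4), n15 (id 15, depth 4).
Iteration 5: no rows with parent in {12,15}; recursion stops.

2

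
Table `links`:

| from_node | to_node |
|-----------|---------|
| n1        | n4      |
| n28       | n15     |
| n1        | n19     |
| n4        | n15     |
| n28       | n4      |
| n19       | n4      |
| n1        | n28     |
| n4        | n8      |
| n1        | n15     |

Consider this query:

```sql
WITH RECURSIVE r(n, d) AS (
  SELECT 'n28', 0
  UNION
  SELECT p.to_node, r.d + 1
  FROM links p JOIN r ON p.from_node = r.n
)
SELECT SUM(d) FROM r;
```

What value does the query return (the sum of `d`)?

6

Base: (n28, d=0).
Iteration 1: edges from {n28} -> (n15, d=1), (n4, d=1).
Iteration 2: edges from {n15,n4} -> (n15, d=2), (n8, d=2).
Iteration 3: no outgoing edges from {n15,n8}; recursion stops.
SUM(d) = 0 + 1 + 1 + 2 + 2 = 6.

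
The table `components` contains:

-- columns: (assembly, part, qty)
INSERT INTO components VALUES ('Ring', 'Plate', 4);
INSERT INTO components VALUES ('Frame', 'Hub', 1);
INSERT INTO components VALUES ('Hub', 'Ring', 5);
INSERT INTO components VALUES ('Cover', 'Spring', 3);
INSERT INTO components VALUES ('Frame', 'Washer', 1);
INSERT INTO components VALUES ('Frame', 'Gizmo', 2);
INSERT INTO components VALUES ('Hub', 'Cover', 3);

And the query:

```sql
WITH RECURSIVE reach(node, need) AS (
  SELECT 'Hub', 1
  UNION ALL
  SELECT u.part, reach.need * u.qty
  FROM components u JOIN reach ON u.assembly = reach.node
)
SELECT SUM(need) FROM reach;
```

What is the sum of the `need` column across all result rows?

Base: (Hub, need=1).
Iteration 1: components of {Hub} -> Cover = 1*3 = 3, Ring = 1*5 = 5.
Iteration 2: components of {Cover,Ring} -> Plate = 5*4 = 20, Spring = 3*3 = 9.
Iteration 3: no further components; recursion stops.
SUM(need) = 1 + 3 + 5 + 9 + 20 = 38.

38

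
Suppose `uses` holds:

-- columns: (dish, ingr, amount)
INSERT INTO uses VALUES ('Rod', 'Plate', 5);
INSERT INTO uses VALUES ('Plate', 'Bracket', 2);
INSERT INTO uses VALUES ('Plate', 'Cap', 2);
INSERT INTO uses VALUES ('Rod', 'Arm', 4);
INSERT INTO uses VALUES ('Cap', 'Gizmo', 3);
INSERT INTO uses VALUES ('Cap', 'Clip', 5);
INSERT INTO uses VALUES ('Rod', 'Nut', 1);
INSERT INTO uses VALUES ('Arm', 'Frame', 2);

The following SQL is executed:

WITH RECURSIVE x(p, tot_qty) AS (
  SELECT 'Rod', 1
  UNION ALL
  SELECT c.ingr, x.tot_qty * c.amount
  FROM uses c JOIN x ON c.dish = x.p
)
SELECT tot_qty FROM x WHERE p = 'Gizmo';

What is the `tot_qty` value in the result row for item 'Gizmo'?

30

Base: (Rod, tot_qty=1).
Iteration 1: components of {Rod} -> Arm = 1*4 = 4, Nut = 1*1 = 1, Plate = 1*5 = 5.
Iteration 2: components of {Arm,Nut,Plate} -> Bracket = 5*2 = 10, Cap = 5*2 = 10, Frame = 4*2 = 8.
Iteration 3: components of {Bracket,Cap,Frame} -> Clip = 10*5 = 50, Gizmo = 10*3 = 30.
Iteration 4: no further components; recursion stops.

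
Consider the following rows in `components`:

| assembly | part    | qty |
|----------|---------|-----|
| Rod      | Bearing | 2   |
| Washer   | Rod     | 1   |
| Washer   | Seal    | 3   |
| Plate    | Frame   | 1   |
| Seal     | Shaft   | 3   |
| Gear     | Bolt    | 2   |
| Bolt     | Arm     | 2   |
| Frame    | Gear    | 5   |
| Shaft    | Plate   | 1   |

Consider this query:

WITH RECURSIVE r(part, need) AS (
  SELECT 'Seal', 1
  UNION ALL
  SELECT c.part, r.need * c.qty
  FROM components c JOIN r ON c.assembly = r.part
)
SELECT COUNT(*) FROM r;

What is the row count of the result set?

Base: (Seal, need=1).
Iteration 1: components of {Seal} -> Shaft = 1*3 = 3.
Iteration 2: components of {Shaft} -> Plate = 3*1 = 3.
Iteration 3: components of {Plate} -> Frame = 3*1 = 3.
Iteration 4: components of {Frame} -> Gear = 3*5 = 15.
Iteration 5: components of {Gear} -> Bolt = 15*2 = 30.
Iteration 6: components of {Bolt} -> Arm = 30*2 = 60.
Iteration 7: no further components; recursion stops.
Total rows emitted: 7.

7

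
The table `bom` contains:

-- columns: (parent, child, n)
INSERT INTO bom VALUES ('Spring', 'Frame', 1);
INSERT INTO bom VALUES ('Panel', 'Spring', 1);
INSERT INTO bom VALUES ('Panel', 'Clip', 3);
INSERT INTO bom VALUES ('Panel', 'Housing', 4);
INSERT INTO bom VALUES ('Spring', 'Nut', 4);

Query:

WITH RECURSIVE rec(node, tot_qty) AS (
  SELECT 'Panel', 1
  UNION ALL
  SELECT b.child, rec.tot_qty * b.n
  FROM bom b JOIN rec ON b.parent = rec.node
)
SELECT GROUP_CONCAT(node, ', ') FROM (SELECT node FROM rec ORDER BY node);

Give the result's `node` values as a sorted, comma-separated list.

Clip, Frame, Housing, Nut, Panel, Spring

Base: (Panel, tot_qty=1).
Iteration 1: components of {Panel} -> Clip = 1*3 = 3, Housing = 1*4 = 4, Spring = 1*1 = 1.
Iteration 2: components of {Clip,Housing,Spring} -> Frame = 1*1 = 1, Nut = 1*4 = 4.
Iteration 3: no further components; recursion stops.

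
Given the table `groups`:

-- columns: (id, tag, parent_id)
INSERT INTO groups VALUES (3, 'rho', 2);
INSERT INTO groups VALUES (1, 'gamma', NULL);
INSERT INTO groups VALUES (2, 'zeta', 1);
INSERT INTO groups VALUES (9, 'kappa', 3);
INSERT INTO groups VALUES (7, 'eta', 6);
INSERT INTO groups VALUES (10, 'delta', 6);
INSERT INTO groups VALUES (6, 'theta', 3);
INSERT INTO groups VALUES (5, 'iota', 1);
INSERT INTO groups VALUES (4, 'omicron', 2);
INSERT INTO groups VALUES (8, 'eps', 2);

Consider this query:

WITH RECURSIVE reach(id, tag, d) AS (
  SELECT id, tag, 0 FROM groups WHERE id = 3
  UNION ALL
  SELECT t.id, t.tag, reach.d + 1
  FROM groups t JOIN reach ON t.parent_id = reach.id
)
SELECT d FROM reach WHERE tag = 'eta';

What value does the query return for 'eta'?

Base: id=3 (rho) at d 0.
Iteration 1: rows with parent_id in {3} -> theta (id 6, d 1), kappa (id 9, d 1).
Iteration 2: rows with parent_id in {6,9} -> eta (id 7, d 2), delta (id 10, d 2).
Iteration 3: no rows with parent_id in {7,10}; recursion stops.

2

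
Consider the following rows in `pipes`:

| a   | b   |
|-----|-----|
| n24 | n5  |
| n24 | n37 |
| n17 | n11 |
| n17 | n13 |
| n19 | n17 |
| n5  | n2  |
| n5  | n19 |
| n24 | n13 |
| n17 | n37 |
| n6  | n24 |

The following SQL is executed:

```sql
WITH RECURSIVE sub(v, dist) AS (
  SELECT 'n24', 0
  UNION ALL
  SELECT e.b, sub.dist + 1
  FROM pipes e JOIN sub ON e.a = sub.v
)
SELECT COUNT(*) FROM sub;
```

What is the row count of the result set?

10

Base: (n24, dist=0).
Iteration 1: edges from {n24} -> (n13, dist=1), (n37, dist=1), (n5, dist=1).
Iteration 2: edges from {n13,n37,n5} -> (n19, dist=2), (n2, dist=2).
Iteration 3: edges from {n19,n2} -> (n17, dist=3).
Iteration 4: edges from {n17} -> (n11, dist=4), (n13, dist=4), (n37, dist=4).
Iteration 5: no outgoing edges from {n11,n13,n37}; recursion stops.
Total rows emitted: 10.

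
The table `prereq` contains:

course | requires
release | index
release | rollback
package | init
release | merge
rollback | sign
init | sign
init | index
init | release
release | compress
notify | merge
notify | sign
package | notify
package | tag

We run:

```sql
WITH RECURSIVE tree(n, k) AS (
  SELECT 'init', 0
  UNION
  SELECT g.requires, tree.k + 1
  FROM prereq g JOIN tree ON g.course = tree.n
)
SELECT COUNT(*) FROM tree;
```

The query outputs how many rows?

9

Base: (init, k=0).
Iteration 1: edges from {init} -> (index, k=1), (release, k=1), (sign, k=1).
Iteration 2: edges from {index,release,sign} -> (compress, k=2), (index, k=2), (merge, k=2), (rollback, k=2).
Iteration 3: edges from {compress,index,merge,rollback} -> (sign, k=3).
Iteration 4: no outgoing edges from {sign}; recursion stops.
Total rows emitted: 9.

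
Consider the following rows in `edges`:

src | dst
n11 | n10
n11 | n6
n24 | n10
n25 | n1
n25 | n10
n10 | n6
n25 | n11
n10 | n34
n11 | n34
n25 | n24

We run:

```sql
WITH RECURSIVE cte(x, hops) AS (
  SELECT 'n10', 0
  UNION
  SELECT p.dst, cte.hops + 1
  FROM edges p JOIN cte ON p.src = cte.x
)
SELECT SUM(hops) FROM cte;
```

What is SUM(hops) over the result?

2

Base: (n10, hops=0).
Iteration 1: edges from {n10} -> (n34, hops=1), (n6, hops=1).
Iteration 2: no outgoing edges from {n34,n6}; recursion stops.
SUM(hops) = 0 + 1 + 1 = 2.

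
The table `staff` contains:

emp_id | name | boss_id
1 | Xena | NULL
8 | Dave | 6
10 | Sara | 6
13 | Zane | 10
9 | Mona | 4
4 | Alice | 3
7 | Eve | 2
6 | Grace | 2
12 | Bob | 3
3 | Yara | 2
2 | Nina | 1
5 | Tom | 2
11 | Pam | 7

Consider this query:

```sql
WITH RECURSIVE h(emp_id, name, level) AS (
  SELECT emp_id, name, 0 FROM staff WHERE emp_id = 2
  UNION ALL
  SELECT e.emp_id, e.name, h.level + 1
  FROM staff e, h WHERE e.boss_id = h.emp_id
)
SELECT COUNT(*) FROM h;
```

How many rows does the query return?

Base: emp_id=2 (Nina) at level 0.
Iteration 1: rows with boss_id in {2} -> Yara (id 3, level 1), Tom (id 5, level 1), Grace (id 6, level 1), Eve (id 7, level 1).
Iteration 2: rows with boss_id in {3,5,6,7} -> Alice (id 4, level 2), Dave (id 8, level 2), Sara (id 10, level 2), Pam (id 11, level 2), Bob (id 12, level 2).
Iteration 3: rows with boss_id in {4,8,10,11,12} -> Mona (id 9, level 3), Zane (id 13, level 3).
Iteration 4: no rows with boss_id in {9,13}; recursion stops.
Total rows emitted: 12.

12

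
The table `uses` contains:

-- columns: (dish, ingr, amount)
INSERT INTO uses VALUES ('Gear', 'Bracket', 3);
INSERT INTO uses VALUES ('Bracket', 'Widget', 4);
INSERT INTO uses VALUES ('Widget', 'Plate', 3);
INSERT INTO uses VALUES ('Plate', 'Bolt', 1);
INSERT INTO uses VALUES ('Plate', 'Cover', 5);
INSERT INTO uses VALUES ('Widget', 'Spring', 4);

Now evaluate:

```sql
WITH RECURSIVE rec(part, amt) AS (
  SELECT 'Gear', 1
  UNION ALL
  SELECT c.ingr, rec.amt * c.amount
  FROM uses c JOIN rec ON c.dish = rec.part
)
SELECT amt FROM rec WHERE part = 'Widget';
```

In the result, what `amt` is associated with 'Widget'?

12

Base: (Gear, amt=1).
Iteration 1: components of {Gear} -> Bracket = 1*3 = 3.
Iteration 2: components of {Bracket} -> Widget = 3*4 = 12.
Iteration 3: components of {Widget} -> Plate = 12*3 = 36, Spring = 12*4 = 48.
Iteration 4: components of {Plate,Spring} -> Bolt = 36*1 = 36, Cover = 36*5 = 180.
Iteration 5: no further components; recursion stops.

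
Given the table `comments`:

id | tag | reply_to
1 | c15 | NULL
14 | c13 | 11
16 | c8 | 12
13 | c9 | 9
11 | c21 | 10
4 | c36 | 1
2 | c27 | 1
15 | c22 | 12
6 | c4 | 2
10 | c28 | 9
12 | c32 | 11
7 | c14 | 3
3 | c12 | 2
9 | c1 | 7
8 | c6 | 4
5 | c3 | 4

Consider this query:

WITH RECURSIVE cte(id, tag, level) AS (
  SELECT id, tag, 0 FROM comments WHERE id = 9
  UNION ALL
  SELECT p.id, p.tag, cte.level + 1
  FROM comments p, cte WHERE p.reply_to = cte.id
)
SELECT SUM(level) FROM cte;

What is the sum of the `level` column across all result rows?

Base: id=9 (c1) at level 0.
Iteration 1: rows with reply_to in {9} -> c28 (id 10, level 1), c9 (id 13, level 1).
Iteration 2: rows with reply_to in {10,13} -> c21 (id 11, level 2).
Iteration 3: rows with reply_to in {11} -> c32 (id 12, level 3), c13 (id 14, level 3).
Iteration 4: rows with reply_to in {12,14} -> c22 (id 15, level 4), c8 (id 16, level 4).
Iteration 5: no rows with reply_to in {15,16}; recursion stops.
SUM(level) = 0 + 1 + 1 + 2 + 3 + 3 + 4 + 4 = 18.

18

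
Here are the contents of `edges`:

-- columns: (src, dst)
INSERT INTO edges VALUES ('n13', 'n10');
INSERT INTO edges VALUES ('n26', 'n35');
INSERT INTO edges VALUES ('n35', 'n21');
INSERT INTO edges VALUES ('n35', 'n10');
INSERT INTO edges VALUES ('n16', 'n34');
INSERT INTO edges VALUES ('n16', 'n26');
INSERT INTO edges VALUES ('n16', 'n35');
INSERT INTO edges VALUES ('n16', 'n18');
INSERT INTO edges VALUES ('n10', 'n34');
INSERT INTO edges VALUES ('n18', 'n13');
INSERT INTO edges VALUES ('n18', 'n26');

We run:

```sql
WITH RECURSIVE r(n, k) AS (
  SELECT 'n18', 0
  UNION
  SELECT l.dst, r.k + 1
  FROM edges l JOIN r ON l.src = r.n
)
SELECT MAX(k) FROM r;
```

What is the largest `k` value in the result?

4

Base: (n18, k=0).
Iteration 1: edges from {n18} -> (n13, k=1), (n26, k=1).
Iteration 2: edges from {n13,n26} -> (n10, k=2), (n35, k=2).
Iteration 3: edges from {n10,n35} -> (n10, k=3), (n21, k=3), (n34, k=3).
Iteration 4: edges from {n10,n21,n34} -> (n34, k=4).
Iteration 5: no outgoing edges from {n34}; recursion stops.
k values: 0, 1, 1, 2, 2, 3, 3, 3, 4; the maximum is 4.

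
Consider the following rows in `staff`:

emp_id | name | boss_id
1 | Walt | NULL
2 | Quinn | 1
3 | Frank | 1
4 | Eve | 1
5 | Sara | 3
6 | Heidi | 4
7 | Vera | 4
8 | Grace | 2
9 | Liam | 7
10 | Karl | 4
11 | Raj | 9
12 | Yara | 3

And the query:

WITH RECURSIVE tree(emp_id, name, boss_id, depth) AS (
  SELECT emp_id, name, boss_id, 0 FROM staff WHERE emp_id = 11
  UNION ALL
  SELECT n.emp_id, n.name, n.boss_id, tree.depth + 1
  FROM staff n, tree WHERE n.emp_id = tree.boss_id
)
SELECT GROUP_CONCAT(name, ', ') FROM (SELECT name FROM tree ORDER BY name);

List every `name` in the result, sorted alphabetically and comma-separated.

Eve, Liam, Raj, Vera, Walt

Base: emp_id=11 (Raj), boss_id=9, depth 0.
Iteration 1: join on emp_id=9 -> Liam (id 9, boss_id=7, depth 1).
Iteration 2: join on emp_id=7 -> Vera (id 7, boss_id=4, depth 2).
Iteration 3: join on emp_id=4 -> Eve (id 4, boss_id=1, depth 3).
Iteration 4: join on emp_id=1 -> Walt (id 1, boss_id=NULL, depth 4).
Iteration 5: boss_id is NULL; no match; recursion stops.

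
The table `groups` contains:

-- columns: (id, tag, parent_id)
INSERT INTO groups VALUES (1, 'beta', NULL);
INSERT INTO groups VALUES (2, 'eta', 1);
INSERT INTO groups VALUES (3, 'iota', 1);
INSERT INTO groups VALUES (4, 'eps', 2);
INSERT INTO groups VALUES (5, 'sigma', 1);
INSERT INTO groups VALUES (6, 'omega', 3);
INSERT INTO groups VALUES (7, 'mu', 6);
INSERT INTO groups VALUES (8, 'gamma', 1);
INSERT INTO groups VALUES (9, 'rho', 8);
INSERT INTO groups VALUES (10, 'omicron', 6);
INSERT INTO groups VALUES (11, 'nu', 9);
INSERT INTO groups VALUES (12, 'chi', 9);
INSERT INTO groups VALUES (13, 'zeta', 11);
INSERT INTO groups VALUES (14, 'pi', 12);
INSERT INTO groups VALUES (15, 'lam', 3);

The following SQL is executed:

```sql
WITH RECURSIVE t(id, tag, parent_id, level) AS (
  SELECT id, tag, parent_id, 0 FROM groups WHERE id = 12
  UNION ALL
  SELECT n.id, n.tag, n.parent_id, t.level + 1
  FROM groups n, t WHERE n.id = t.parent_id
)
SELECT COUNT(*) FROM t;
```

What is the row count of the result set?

4

Base: id=12 (chi), parent_id=9, level 0.
Iteration 1: join on id=9 -> rho (id 9, parent_id=8, level 1).
Iteration 2: join on id=8 -> gamma (id 8, parent_id=1, level 2).
Iteration 3: join on id=1 -> beta (id 1, parent_id=NULL, level 3).
Iteration 4: parent_id is NULL; no match; recursion stops.
Total rows emitted: 4.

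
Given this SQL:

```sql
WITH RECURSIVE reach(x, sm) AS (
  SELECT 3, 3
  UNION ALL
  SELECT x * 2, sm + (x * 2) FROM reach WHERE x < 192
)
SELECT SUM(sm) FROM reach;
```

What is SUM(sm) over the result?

741

Base: x=3, sm=3.
Iteration 1: 3 < 192 holds -> x = 3 * 2 = 6, sm = 3 + 6 = 9.
Iteration 2: 6 < 192 holds -> x = 6 * 2 = 12, sm = 9 + 12 = 21.
Iteration 3: 12 < 192 holds -> x = 12 * 2 = 24, sm = 21 + 24 = 45.
Iteration 4: 24 < 192 holds -> x = 24 * 2 = 48, sm = 45 + 48 = 93.
Iteration 5: 48 < 192 holds -> x = 48 * 2 = 96, sm = 93 + 96 = 189.
Iteration 6: 96 < 192 holds -> x = 96 * 2 = 192, sm = 189 + 192 = 381.
Iteration 7: 192 < 192 fails; recursion stops.
SUM(sm) = 3 + 9 + 21 + 45 + 93 + 189 + 381 = 741.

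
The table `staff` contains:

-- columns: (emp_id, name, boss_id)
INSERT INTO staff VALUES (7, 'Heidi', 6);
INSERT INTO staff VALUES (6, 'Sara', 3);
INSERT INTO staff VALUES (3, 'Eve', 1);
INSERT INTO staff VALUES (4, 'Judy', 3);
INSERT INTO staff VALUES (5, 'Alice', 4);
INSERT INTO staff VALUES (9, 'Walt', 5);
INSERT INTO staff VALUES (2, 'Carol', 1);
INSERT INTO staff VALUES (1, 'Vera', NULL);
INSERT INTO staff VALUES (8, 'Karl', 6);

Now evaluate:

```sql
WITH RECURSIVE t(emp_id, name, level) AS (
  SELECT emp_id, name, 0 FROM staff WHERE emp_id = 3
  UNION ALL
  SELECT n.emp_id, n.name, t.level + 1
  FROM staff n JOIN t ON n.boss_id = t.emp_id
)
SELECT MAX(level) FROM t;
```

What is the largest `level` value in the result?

Base: emp_id=3 (Eve) at level 0.
Iteration 1: rows with boss_id in {3} -> Judy (id 4, level 1), Sara (id 6, level 1).
Iteration 2: rows with boss_id in {4,6} -> Alice (id 5, level 2), Heidi (id 7, level 2), Karl (id 8, level 2).
Iteration 3: rows with boss_id in {5,7,8} -> Walt (id 9, level 3).
Iteration 4: no rows with boss_id in {9}; recursion stops.
level values: 0, 1, 1, 2, 2, 2, 3; the maximum is 3.

3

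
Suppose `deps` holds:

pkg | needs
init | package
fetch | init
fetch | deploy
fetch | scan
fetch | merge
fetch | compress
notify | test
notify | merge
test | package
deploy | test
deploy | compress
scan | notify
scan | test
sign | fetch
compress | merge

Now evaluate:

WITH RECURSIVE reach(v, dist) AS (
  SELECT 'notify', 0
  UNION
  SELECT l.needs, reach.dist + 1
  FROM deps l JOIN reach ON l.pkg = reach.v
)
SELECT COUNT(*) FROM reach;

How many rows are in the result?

4

Base: (notify, dist=0).
Iteration 1: edges from {notify} -> (merge, dist=1), (test, dist=1).
Iteration 2: edges from {merge,test} -> (package, dist=2).
Iteration 3: no outgoing edges from {package}; recursion stops.
Total rows emitted: 4.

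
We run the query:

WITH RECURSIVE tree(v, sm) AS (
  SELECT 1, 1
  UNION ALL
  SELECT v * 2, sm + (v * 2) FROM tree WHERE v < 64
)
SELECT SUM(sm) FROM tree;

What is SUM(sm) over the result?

Base: v=1, sm=1.
Iteration 1: 1 < 64 holds -> v = 1 * 2 = 2, sm = 1 + 2 = 3.
Iteration 2: 2 < 64 holds -> v = 2 * 2 = 4, sm = 3 + 4 = 7.
Iteration 3: 4 < 64 holds -> v = 4 * 2 = 8, sm = 7 + 8 = 15.
Iteration 4: 8 < 64 holds -> v = 8 * 2 = 16, sm = 15 + 16 = 31.
Iteration 5: 16 < 64 holds -> v = 16 * 2 = 32, sm = 31 + 32 = 63.
Iteration 6: 32 < 64 holds -> v = 32 * 2 = 64, sm = 63 + 64 = 127.
Iteration 7: 64 < 64 fails; recursion stops.
SUM(sm) = 1 + 3 + 7 + 15 + 31 + 63 + 127 = 247.

247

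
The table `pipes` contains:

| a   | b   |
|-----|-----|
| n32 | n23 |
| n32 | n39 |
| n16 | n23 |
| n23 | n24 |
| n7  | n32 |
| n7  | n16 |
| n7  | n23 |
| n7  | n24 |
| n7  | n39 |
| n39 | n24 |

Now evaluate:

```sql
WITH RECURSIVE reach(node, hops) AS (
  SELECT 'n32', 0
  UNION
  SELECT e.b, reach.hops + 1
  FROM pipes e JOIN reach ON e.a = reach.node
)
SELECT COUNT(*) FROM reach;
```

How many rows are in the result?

Base: (n32, hops=0).
Iteration 1: edges from {n32} -> (n23, hops=1), (n39, hops=1).
Iteration 2: edges from {n23,n39} -> (n24, hops=2). [UNION drops 1 duplicate row(s)]
Iteration 3: no outgoing edges from {n24}; recursion stops.
Total rows emitted: 4.

4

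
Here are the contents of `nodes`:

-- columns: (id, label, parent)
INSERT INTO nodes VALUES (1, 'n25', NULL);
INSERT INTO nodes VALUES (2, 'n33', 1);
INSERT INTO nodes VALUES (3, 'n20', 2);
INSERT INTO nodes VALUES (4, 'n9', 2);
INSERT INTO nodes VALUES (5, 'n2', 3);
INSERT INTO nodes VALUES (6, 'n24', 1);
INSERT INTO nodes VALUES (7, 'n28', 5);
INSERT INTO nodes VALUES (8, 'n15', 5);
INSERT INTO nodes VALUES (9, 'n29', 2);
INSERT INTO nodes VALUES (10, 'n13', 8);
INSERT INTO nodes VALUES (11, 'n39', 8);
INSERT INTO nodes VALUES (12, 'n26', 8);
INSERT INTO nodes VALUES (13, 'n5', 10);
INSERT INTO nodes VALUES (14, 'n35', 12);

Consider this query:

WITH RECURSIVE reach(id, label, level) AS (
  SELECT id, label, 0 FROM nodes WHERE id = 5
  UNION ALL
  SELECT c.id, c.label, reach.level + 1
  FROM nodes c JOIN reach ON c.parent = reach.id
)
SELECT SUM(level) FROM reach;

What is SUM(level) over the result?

14

Base: id=5 (n2) at level 0.
Iteration 1: rows with parent in {5} -> n28 (id 7, level 1), n15 (id 8, level 1).
Iteration 2: rows with parent in {7,8} -> n13 (id 10, level 2), n39 (id 11, level 2), n26 (id 12, level 2).
Iteration 3: rows with parent in {10,11,12} -> n5 (id 13, level 3), n35 (id 14, level 3).
Iteration 4: no rows with parent in {13,14}; recursion stops.
SUM(level) = 0 + 1 + 1 + 2 + 2 + 2 + 3 + 3 = 14.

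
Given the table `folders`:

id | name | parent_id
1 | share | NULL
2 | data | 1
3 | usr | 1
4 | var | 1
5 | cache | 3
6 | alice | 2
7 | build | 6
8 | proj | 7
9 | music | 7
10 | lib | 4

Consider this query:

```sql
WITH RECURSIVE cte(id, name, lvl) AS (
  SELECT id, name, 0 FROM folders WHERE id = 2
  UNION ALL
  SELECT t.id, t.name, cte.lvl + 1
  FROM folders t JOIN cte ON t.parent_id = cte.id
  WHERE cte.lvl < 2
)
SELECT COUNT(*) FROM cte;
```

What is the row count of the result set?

Base: id=2 (data) at lvl 0.
Iteration 1: rows with parent_id in {2} -> alice (id 6, lvl 1).
Iteration 2: rows with parent_id in {6} -> build (id 7, lvl 2).
Iteration 3: lvl < 2 fails for all current rows; recursion stops.
Total rows emitted: 3.

3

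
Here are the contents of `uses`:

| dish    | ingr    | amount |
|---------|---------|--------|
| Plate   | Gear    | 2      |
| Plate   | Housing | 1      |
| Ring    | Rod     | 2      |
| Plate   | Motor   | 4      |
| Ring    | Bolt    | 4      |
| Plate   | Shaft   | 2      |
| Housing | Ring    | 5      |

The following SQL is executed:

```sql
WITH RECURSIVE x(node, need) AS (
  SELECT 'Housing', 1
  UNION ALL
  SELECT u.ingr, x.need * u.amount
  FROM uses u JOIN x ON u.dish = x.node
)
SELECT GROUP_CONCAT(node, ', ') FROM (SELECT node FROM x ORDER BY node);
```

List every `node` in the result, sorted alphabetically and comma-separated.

Bolt, Housing, Ring, Rod

Base: (Housing, need=1).
Iteration 1: components of {Housing} -> Ring = 1*5 = 5.
Iteration 2: components of {Ring} -> Bolt = 5*4 = 20, Rod = 5*2 = 10.
Iteration 3: no further components; recursion stops.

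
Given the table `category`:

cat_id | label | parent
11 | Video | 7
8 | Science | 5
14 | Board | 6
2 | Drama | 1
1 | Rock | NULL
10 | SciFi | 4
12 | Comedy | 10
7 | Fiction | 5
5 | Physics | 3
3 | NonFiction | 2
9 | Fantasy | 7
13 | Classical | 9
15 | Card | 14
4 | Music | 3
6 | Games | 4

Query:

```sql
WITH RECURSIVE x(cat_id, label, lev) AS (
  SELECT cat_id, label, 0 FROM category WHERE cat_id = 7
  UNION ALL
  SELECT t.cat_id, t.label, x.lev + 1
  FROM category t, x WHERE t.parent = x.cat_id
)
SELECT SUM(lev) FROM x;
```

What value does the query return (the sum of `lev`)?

Base: cat_id=7 (Fiction) at lev 0.
Iteration 1: rows with parent in {7} -> Fantasy (id 9, lev 1), Video (id 11, lev 1).
Iteration 2: rows with parent in {9,11} -> Classical (id 13, lev 2).
Iteration 3: no rows with parent in {13}; recursion stops.
SUM(lev) = 0 + 1 + 1 + 2 = 4.

4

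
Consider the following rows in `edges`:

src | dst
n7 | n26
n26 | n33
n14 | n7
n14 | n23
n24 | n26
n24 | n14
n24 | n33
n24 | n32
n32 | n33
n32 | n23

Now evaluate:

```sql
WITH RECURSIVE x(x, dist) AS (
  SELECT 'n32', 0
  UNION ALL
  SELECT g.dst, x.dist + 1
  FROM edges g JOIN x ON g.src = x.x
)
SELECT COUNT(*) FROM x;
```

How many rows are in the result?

3

Base: (n32, dist=0).
Iteration 1: edges from {n32} -> (n23, dist=1), (n33, dist=1).
Iteration 2: no outgoing edges from {n23,n33}; recursion stops.
Total rows emitted: 3.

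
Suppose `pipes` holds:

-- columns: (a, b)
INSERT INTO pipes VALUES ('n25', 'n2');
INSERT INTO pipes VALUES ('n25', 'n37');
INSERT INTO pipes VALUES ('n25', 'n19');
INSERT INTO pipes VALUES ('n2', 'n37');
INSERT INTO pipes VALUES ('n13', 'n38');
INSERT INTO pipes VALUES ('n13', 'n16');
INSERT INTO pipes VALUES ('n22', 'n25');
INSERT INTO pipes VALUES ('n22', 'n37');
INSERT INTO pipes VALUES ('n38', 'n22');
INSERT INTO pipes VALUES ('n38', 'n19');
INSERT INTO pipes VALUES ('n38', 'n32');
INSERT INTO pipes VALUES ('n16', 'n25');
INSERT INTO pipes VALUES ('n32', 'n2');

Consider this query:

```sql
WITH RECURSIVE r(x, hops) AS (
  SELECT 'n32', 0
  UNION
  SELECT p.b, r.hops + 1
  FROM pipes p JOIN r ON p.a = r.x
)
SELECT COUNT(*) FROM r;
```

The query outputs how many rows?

3

Base: (n32, hops=0).
Iteration 1: edges from {n32} -> (n2, hops=1).
Iteration 2: edges from {n2} -> (n37, hops=2).
Iteration 3: no outgoing edges from {n37}; recursion stops.
Total rows emitted: 3.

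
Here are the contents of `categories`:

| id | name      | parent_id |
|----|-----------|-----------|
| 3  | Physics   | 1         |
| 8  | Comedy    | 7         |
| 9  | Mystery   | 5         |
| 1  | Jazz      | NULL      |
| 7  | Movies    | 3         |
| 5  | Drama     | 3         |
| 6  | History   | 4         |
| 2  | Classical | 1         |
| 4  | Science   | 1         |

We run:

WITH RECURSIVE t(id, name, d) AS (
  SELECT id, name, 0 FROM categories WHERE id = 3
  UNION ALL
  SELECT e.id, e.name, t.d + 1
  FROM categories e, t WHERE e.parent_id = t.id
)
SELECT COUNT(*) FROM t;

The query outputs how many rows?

5

Base: id=3 (Physics) at d 0.
Iteration 1: rows with parent_id in {3} -> Drama (id 5, d 1), Movies (id 7, d 1).
Iteration 2: rows with parent_id in {5,7} -> Comedy (id 8, d 2), Mystery (id 9, d 2).
Iteration 3: no rows with parent_id in {8,9}; recursion stops.
Total rows emitted: 5.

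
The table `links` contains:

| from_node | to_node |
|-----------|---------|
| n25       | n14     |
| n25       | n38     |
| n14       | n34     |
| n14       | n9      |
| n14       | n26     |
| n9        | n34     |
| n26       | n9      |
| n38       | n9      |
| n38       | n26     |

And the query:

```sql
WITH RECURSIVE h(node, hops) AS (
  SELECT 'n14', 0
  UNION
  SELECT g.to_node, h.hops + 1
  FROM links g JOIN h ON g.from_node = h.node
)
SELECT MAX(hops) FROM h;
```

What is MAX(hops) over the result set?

Base: (n14, hops=0).
Iteration 1: edges from {n14} -> (n26, hops=1), (n34, hops=1), (n9, hops=1).
Iteration 2: edges from {n26,n34,n9} -> (n34, hops=2), (n9, hops=2).
Iteration 3: edges from {n34,n9} -> (n34, hops=3).
Iteration 4: no outgoing edges from {n34}; recursion stops.
hops values: 0, 1, 1, 1, 2, 2, 3; the maximum is 3.

3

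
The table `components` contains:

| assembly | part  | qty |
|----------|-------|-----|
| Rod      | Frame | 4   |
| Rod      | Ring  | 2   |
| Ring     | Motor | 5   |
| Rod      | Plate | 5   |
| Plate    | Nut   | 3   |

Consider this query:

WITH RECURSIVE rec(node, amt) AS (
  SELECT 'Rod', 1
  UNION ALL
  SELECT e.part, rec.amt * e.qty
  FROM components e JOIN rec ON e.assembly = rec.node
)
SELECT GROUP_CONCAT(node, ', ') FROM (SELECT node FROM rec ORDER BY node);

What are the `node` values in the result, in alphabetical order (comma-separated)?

Base: (Rod, amt=1).
Iteration 1: components of {Rod} -> Frame = 1*4 = 4, Plate = 1*5 = 5, Ring = 1*2 = 2.
Iteration 2: components of {Frame,Plate,Ring} -> Motor = 2*5 = 10, Nut = 5*3 = 15.
Iteration 3: no further components; recursion stops.

Frame, Motor, Nut, Plate, Ring, Rod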